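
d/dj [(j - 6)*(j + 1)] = 2*j - 5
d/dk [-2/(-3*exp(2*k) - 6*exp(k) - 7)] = -12*(exp(k) + 1)*exp(k)/(3*exp(2*k) + 6*exp(k) + 7)^2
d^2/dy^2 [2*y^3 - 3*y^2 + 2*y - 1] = 12*y - 6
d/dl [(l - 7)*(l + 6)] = 2*l - 1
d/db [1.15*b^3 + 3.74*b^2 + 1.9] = b*(3.45*b + 7.48)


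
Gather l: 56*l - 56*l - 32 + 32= 0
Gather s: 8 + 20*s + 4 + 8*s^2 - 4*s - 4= 8*s^2 + 16*s + 8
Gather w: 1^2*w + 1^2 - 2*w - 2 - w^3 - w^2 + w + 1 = -w^3 - w^2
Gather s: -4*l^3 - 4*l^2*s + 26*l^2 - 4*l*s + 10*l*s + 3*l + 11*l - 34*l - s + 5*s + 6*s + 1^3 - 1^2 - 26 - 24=-4*l^3 + 26*l^2 - 20*l + s*(-4*l^2 + 6*l + 10) - 50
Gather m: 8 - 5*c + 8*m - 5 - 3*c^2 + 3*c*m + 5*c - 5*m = -3*c^2 + m*(3*c + 3) + 3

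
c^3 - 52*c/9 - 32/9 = (c - 8/3)*(c + 2/3)*(c + 2)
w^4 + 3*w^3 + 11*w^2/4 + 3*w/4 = w*(w + 1/2)*(w + 1)*(w + 3/2)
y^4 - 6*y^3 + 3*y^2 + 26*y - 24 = (y - 4)*(y - 3)*(y - 1)*(y + 2)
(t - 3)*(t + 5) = t^2 + 2*t - 15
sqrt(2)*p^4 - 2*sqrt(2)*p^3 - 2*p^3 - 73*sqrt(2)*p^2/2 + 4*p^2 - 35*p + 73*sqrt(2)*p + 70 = (p - 2)*(p - 5*sqrt(2))*(p + 7*sqrt(2)/2)*(sqrt(2)*p + 1)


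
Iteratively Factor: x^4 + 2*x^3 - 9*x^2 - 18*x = (x + 3)*(x^3 - x^2 - 6*x) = x*(x + 3)*(x^2 - x - 6) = x*(x - 3)*(x + 3)*(x + 2)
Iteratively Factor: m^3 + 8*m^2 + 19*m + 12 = (m + 4)*(m^2 + 4*m + 3) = (m + 1)*(m + 4)*(m + 3)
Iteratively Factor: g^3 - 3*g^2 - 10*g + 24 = (g - 2)*(g^2 - g - 12) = (g - 4)*(g - 2)*(g + 3)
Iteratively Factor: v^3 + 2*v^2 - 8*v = (v)*(v^2 + 2*v - 8) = v*(v + 4)*(v - 2)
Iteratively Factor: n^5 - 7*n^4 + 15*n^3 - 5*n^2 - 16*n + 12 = (n - 1)*(n^4 - 6*n^3 + 9*n^2 + 4*n - 12) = (n - 2)*(n - 1)*(n^3 - 4*n^2 + n + 6) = (n - 2)^2*(n - 1)*(n^2 - 2*n - 3) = (n - 3)*(n - 2)^2*(n - 1)*(n + 1)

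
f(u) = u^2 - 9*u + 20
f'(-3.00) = -15.00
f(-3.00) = 56.00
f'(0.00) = -9.00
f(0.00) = 20.00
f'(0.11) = -8.78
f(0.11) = 19.02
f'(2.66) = -3.68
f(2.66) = 3.14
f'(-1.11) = -11.22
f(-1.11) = 31.22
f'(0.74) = -7.52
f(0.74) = 13.89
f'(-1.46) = -11.92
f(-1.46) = 35.27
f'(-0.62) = -10.24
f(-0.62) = 25.96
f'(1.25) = -6.50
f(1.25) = 10.31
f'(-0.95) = -10.90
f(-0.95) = 29.45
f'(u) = 2*u - 9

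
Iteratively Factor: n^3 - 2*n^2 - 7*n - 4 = (n - 4)*(n^2 + 2*n + 1) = (n - 4)*(n + 1)*(n + 1)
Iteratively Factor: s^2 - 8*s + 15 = (s - 3)*(s - 5)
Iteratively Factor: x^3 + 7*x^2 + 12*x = (x + 3)*(x^2 + 4*x) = x*(x + 3)*(x + 4)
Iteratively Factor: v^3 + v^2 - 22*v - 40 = (v + 4)*(v^2 - 3*v - 10) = (v + 2)*(v + 4)*(v - 5)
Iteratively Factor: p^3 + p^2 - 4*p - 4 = (p - 2)*(p^2 + 3*p + 2) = (p - 2)*(p + 1)*(p + 2)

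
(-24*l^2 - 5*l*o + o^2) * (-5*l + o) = 120*l^3 + l^2*o - 10*l*o^2 + o^3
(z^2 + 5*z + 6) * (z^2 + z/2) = z^4 + 11*z^3/2 + 17*z^2/2 + 3*z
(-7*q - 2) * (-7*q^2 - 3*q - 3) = 49*q^3 + 35*q^2 + 27*q + 6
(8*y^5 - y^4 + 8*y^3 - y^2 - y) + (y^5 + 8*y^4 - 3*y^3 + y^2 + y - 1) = 9*y^5 + 7*y^4 + 5*y^3 - 1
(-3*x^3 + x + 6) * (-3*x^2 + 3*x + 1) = 9*x^5 - 9*x^4 - 6*x^3 - 15*x^2 + 19*x + 6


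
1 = 1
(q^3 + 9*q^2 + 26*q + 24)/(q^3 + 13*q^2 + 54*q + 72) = (q + 2)/(q + 6)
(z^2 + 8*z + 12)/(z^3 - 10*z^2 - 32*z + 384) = (z + 2)/(z^2 - 16*z + 64)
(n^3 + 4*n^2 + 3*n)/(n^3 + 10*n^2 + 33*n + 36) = n*(n + 1)/(n^2 + 7*n + 12)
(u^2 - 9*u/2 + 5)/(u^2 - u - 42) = (-u^2 + 9*u/2 - 5)/(-u^2 + u + 42)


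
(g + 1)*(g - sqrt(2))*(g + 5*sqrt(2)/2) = g^3 + g^2 + 3*sqrt(2)*g^2/2 - 5*g + 3*sqrt(2)*g/2 - 5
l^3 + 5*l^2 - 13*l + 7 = (l - 1)^2*(l + 7)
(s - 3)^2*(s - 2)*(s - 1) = s^4 - 9*s^3 + 29*s^2 - 39*s + 18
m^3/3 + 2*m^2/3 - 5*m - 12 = (m/3 + 1)*(m - 4)*(m + 3)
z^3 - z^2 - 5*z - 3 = (z - 3)*(z + 1)^2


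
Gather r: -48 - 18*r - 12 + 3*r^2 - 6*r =3*r^2 - 24*r - 60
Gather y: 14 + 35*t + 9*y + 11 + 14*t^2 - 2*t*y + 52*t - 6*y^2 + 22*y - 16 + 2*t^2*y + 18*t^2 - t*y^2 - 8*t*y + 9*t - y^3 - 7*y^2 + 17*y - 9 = 32*t^2 + 96*t - y^3 + y^2*(-t - 13) + y*(2*t^2 - 10*t + 48)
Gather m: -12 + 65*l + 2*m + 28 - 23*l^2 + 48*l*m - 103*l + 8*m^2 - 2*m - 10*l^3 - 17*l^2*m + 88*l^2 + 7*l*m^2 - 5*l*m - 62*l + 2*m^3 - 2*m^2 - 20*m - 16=-10*l^3 + 65*l^2 - 100*l + 2*m^3 + m^2*(7*l + 6) + m*(-17*l^2 + 43*l - 20)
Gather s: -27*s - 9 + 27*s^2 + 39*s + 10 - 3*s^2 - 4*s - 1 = 24*s^2 + 8*s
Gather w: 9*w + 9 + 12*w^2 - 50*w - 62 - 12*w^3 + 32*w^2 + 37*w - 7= -12*w^3 + 44*w^2 - 4*w - 60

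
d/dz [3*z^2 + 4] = 6*z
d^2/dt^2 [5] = 0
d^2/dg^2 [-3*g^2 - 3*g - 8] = -6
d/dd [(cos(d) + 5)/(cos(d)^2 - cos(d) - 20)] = (cos(d)^2 + 10*cos(d) + 15)*sin(d)/(sin(d)^2 + cos(d) + 19)^2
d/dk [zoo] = 0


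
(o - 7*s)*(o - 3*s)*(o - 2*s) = o^3 - 12*o^2*s + 41*o*s^2 - 42*s^3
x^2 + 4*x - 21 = (x - 3)*(x + 7)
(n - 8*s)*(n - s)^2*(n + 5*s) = n^4 - 5*n^3*s - 33*n^2*s^2 + 77*n*s^3 - 40*s^4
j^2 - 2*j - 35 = (j - 7)*(j + 5)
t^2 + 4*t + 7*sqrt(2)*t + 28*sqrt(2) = (t + 4)*(t + 7*sqrt(2))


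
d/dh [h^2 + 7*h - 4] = 2*h + 7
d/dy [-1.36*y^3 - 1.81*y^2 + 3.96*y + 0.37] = -4.08*y^2 - 3.62*y + 3.96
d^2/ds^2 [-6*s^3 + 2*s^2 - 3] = 4 - 36*s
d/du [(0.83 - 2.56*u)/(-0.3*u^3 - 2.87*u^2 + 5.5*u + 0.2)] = (-1.536*u^3 - 6.6002*u^2 + 4.7642*u - 5.077)/(0.09*u^6 + 1.722*u^5 + 4.9369*u^4 - 31.69*u^3 + 29.102*u^2 + 2.2*u + 0.04)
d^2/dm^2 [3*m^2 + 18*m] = 6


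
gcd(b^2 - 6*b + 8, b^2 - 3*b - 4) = b - 4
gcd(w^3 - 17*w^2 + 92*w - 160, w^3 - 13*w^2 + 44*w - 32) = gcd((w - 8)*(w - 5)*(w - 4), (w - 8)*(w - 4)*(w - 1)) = w^2 - 12*w + 32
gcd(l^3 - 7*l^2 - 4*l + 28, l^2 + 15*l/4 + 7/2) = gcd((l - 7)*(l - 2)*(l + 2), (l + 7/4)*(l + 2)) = l + 2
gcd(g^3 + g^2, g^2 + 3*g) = g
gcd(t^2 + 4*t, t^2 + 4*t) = t^2 + 4*t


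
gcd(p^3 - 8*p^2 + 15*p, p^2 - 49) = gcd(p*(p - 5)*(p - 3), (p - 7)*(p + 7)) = 1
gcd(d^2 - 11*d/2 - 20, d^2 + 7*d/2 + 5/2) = d + 5/2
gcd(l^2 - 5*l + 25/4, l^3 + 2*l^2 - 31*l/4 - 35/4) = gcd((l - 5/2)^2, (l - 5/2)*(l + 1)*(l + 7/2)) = l - 5/2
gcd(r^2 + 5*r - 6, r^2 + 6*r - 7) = r - 1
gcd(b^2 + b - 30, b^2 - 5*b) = b - 5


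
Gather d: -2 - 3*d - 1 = -3*d - 3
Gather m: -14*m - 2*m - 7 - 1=-16*m - 8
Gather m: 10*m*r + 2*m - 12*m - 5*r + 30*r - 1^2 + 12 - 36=m*(10*r - 10) + 25*r - 25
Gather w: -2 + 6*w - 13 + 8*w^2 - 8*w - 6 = 8*w^2 - 2*w - 21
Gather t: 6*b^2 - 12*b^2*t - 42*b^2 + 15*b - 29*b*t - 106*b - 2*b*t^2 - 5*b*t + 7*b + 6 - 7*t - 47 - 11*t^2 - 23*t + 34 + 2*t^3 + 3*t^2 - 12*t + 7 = -36*b^2 - 84*b + 2*t^3 + t^2*(-2*b - 8) + t*(-12*b^2 - 34*b - 42)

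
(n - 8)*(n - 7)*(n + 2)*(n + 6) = n^4 - 7*n^3 - 52*n^2 + 268*n + 672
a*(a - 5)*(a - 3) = a^3 - 8*a^2 + 15*a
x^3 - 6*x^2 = x^2*(x - 6)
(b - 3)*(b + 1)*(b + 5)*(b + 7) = b^4 + 10*b^3 + 8*b^2 - 106*b - 105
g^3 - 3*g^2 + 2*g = g*(g - 2)*(g - 1)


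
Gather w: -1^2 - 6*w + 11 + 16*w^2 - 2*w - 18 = 16*w^2 - 8*w - 8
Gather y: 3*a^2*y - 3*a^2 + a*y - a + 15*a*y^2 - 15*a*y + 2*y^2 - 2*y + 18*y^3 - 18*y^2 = -3*a^2 - a + 18*y^3 + y^2*(15*a - 16) + y*(3*a^2 - 14*a - 2)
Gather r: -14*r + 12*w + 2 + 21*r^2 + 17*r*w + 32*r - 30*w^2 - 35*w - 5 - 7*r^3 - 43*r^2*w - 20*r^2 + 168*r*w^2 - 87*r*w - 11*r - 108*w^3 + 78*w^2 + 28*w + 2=-7*r^3 + r^2*(1 - 43*w) + r*(168*w^2 - 70*w + 7) - 108*w^3 + 48*w^2 + 5*w - 1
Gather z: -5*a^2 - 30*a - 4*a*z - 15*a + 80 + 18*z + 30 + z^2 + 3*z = -5*a^2 - 45*a + z^2 + z*(21 - 4*a) + 110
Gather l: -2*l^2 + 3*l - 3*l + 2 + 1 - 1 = 2 - 2*l^2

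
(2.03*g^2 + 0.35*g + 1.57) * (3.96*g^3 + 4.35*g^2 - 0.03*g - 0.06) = 8.0388*g^5 + 10.2165*g^4 + 7.6788*g^3 + 6.6972*g^2 - 0.0681*g - 0.0942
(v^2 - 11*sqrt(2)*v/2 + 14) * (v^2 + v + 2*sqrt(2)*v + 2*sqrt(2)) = v^4 - 7*sqrt(2)*v^3/2 + v^3 - 8*v^2 - 7*sqrt(2)*v^2/2 - 8*v + 28*sqrt(2)*v + 28*sqrt(2)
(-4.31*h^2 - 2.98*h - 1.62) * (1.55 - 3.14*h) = 13.5334*h^3 + 2.6767*h^2 + 0.4678*h - 2.511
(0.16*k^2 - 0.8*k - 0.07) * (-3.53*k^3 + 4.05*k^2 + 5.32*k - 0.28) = -0.5648*k^5 + 3.472*k^4 - 2.1417*k^3 - 4.5843*k^2 - 0.1484*k + 0.0196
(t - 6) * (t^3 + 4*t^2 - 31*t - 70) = t^4 - 2*t^3 - 55*t^2 + 116*t + 420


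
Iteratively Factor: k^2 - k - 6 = (k - 3)*(k + 2)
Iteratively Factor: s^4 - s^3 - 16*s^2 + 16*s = (s - 4)*(s^3 + 3*s^2 - 4*s) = (s - 4)*(s - 1)*(s^2 + 4*s) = (s - 4)*(s - 1)*(s + 4)*(s)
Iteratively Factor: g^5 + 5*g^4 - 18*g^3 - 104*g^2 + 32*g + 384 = (g + 4)*(g^4 + g^3 - 22*g^2 - 16*g + 96) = (g - 4)*(g + 4)*(g^3 + 5*g^2 - 2*g - 24) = (g - 4)*(g - 2)*(g + 4)*(g^2 + 7*g + 12) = (g - 4)*(g - 2)*(g + 3)*(g + 4)*(g + 4)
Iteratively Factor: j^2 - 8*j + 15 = (j - 3)*(j - 5)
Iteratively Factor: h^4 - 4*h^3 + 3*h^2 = (h)*(h^3 - 4*h^2 + 3*h) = h^2*(h^2 - 4*h + 3) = h^2*(h - 3)*(h - 1)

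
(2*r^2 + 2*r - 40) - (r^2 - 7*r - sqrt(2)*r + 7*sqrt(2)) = r^2 + sqrt(2)*r + 9*r - 40 - 7*sqrt(2)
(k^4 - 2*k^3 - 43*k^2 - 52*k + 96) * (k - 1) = k^5 - 3*k^4 - 41*k^3 - 9*k^2 + 148*k - 96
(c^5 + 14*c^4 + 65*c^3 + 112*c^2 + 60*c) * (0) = 0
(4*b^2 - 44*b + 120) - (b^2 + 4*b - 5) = 3*b^2 - 48*b + 125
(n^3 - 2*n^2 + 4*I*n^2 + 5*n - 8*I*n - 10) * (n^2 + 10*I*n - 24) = n^5 - 2*n^4 + 14*I*n^4 - 59*n^3 - 28*I*n^3 + 118*n^2 - 46*I*n^2 - 120*n + 92*I*n + 240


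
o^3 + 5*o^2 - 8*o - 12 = (o - 2)*(o + 1)*(o + 6)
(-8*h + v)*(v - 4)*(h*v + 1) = -8*h^2*v^2 + 32*h^2*v + h*v^3 - 4*h*v^2 - 8*h*v + 32*h + v^2 - 4*v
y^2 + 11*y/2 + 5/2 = (y + 1/2)*(y + 5)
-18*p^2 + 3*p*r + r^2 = (-3*p + r)*(6*p + r)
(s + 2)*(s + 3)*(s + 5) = s^3 + 10*s^2 + 31*s + 30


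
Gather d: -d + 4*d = 3*d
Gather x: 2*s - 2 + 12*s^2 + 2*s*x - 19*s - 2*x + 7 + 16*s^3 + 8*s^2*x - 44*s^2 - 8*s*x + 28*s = 16*s^3 - 32*s^2 + 11*s + x*(8*s^2 - 6*s - 2) + 5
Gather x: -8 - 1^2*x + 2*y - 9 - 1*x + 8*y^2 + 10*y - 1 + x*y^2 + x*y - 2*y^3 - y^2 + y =x*(y^2 + y - 2) - 2*y^3 + 7*y^2 + 13*y - 18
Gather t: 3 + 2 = 5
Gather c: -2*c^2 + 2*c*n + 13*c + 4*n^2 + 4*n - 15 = -2*c^2 + c*(2*n + 13) + 4*n^2 + 4*n - 15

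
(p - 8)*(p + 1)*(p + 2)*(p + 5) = p^4 - 47*p^2 - 126*p - 80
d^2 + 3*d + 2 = (d + 1)*(d + 2)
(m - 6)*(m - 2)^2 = m^3 - 10*m^2 + 28*m - 24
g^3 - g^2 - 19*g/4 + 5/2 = (g - 5/2)*(g - 1/2)*(g + 2)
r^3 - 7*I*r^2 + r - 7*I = (r - 7*I)*(r - I)*(r + I)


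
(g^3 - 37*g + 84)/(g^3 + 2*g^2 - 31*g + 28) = (g - 3)/(g - 1)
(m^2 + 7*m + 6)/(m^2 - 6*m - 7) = (m + 6)/(m - 7)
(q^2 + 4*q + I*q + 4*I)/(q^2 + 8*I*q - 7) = (q + 4)/(q + 7*I)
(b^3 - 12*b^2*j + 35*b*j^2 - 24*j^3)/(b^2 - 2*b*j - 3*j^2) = (b^2 - 9*b*j + 8*j^2)/(b + j)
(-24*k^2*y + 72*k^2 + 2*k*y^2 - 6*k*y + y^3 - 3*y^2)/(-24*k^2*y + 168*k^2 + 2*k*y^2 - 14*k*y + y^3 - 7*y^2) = (y - 3)/(y - 7)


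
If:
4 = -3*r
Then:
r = -4/3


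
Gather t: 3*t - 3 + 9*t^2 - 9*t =9*t^2 - 6*t - 3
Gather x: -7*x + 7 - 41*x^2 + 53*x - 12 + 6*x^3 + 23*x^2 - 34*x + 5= 6*x^3 - 18*x^2 + 12*x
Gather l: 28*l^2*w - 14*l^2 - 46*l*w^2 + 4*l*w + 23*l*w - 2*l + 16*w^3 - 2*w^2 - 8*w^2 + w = l^2*(28*w - 14) + l*(-46*w^2 + 27*w - 2) + 16*w^3 - 10*w^2 + w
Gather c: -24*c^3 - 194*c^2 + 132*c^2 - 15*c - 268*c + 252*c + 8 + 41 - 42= -24*c^3 - 62*c^2 - 31*c + 7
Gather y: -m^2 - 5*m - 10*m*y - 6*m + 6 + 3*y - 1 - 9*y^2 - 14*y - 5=-m^2 - 11*m - 9*y^2 + y*(-10*m - 11)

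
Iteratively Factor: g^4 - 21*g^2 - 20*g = (g)*(g^3 - 21*g - 20) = g*(g + 1)*(g^2 - g - 20) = g*(g - 5)*(g + 1)*(g + 4)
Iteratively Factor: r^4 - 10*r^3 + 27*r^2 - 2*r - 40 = (r - 5)*(r^3 - 5*r^2 + 2*r + 8) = (r - 5)*(r - 2)*(r^2 - 3*r - 4) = (r - 5)*(r - 4)*(r - 2)*(r + 1)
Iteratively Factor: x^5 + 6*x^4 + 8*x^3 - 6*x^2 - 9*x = (x + 1)*(x^4 + 5*x^3 + 3*x^2 - 9*x) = x*(x + 1)*(x^3 + 5*x^2 + 3*x - 9) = x*(x - 1)*(x + 1)*(x^2 + 6*x + 9) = x*(x - 1)*(x + 1)*(x + 3)*(x + 3)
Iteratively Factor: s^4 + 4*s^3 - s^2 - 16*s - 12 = (s + 2)*(s^3 + 2*s^2 - 5*s - 6) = (s + 2)*(s + 3)*(s^2 - s - 2) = (s + 1)*(s + 2)*(s + 3)*(s - 2)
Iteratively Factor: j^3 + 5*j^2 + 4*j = (j + 4)*(j^2 + j) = j*(j + 4)*(j + 1)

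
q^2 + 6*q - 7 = (q - 1)*(q + 7)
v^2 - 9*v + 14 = (v - 7)*(v - 2)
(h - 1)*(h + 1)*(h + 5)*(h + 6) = h^4 + 11*h^3 + 29*h^2 - 11*h - 30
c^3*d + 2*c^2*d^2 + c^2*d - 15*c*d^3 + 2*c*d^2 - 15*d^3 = (c - 3*d)*(c + 5*d)*(c*d + d)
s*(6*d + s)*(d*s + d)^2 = 6*d^3*s^3 + 12*d^3*s^2 + 6*d^3*s + d^2*s^4 + 2*d^2*s^3 + d^2*s^2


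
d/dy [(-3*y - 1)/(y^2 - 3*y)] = (3*y^2 + 2*y - 3)/(y^2*(y^2 - 6*y + 9))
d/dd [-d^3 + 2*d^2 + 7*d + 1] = -3*d^2 + 4*d + 7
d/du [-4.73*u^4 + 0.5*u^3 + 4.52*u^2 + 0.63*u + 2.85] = -18.92*u^3 + 1.5*u^2 + 9.04*u + 0.63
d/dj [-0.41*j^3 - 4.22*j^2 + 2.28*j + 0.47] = -1.23*j^2 - 8.44*j + 2.28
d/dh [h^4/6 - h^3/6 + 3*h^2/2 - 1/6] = h*(4*h^2 - 3*h + 18)/6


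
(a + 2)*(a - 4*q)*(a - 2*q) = a^3 - 6*a^2*q + 2*a^2 + 8*a*q^2 - 12*a*q + 16*q^2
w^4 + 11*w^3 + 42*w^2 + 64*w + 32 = (w + 1)*(w + 2)*(w + 4)^2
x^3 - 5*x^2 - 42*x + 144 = (x - 8)*(x - 3)*(x + 6)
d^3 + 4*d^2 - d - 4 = (d - 1)*(d + 1)*(d + 4)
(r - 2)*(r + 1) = r^2 - r - 2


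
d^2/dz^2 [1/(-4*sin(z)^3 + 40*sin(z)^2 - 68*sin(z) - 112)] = (9*sin(z)^5 - 119*sin(z)^4 + 541*sin(z)^3 - 1143*sin(z)^2 + 1850*sin(z) - 1138)/(4*(sin(z) - 7)^3*(sin(z) - 4)^3*(sin(z) + 1)^2)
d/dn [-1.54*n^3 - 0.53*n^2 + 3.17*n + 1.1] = -4.62*n^2 - 1.06*n + 3.17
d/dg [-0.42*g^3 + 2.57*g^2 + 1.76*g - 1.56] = -1.26*g^2 + 5.14*g + 1.76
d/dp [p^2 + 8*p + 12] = 2*p + 8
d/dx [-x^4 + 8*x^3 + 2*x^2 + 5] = 4*x*(-x^2 + 6*x + 1)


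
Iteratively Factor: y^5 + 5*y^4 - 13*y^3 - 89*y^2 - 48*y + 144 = (y - 4)*(y^4 + 9*y^3 + 23*y^2 + 3*y - 36) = (y - 4)*(y - 1)*(y^3 + 10*y^2 + 33*y + 36) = (y - 4)*(y - 1)*(y + 3)*(y^2 + 7*y + 12) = (y - 4)*(y - 1)*(y + 3)^2*(y + 4)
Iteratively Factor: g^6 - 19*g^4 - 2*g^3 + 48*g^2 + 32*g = (g + 1)*(g^5 - g^4 - 18*g^3 + 16*g^2 + 32*g) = (g - 4)*(g + 1)*(g^4 + 3*g^3 - 6*g^2 - 8*g) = g*(g - 4)*(g + 1)*(g^3 + 3*g^2 - 6*g - 8) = g*(g - 4)*(g + 1)^2*(g^2 + 2*g - 8) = g*(g - 4)*(g + 1)^2*(g + 4)*(g - 2)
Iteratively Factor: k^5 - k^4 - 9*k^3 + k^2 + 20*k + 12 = (k + 2)*(k^4 - 3*k^3 - 3*k^2 + 7*k + 6) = (k + 1)*(k + 2)*(k^3 - 4*k^2 + k + 6) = (k - 2)*(k + 1)*(k + 2)*(k^2 - 2*k - 3) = (k - 2)*(k + 1)^2*(k + 2)*(k - 3)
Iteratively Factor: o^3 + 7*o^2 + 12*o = (o + 4)*(o^2 + 3*o) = (o + 3)*(o + 4)*(o)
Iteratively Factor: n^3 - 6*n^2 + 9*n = (n - 3)*(n^2 - 3*n) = n*(n - 3)*(n - 3)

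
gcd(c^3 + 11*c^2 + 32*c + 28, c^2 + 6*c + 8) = c + 2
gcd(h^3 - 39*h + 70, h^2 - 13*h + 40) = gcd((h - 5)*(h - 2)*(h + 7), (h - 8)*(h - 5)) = h - 5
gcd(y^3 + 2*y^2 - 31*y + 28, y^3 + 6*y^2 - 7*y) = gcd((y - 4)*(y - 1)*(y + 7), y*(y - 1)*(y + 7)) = y^2 + 6*y - 7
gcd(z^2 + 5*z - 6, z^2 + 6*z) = z + 6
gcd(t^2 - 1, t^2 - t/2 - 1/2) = t - 1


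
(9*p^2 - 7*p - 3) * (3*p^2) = 27*p^4 - 21*p^3 - 9*p^2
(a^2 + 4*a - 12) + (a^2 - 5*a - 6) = 2*a^2 - a - 18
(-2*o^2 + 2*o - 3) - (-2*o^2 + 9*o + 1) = -7*o - 4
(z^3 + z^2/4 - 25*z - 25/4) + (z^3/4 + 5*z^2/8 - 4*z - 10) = 5*z^3/4 + 7*z^2/8 - 29*z - 65/4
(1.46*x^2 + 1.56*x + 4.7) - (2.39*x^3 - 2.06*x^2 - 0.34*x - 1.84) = -2.39*x^3 + 3.52*x^2 + 1.9*x + 6.54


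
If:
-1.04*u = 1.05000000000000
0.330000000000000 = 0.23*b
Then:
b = 1.43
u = -1.01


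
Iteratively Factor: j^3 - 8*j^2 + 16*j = (j - 4)*(j^2 - 4*j) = j*(j - 4)*(j - 4)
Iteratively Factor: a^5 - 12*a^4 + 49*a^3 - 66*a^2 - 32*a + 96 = (a - 4)*(a^4 - 8*a^3 + 17*a^2 + 2*a - 24) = (a - 4)*(a - 2)*(a^3 - 6*a^2 + 5*a + 12) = (a - 4)*(a - 3)*(a - 2)*(a^2 - 3*a - 4) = (a - 4)*(a - 3)*(a - 2)*(a + 1)*(a - 4)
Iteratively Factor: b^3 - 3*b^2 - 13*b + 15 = (b + 3)*(b^2 - 6*b + 5) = (b - 5)*(b + 3)*(b - 1)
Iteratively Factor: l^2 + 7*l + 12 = (l + 4)*(l + 3)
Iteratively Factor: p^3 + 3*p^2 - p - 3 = (p - 1)*(p^2 + 4*p + 3) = (p - 1)*(p + 3)*(p + 1)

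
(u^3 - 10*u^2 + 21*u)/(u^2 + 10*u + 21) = u*(u^2 - 10*u + 21)/(u^2 + 10*u + 21)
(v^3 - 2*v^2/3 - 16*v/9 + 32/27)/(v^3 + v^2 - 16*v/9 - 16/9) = (v - 2/3)/(v + 1)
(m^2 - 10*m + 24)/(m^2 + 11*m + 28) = (m^2 - 10*m + 24)/(m^2 + 11*m + 28)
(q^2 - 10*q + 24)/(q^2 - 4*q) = (q - 6)/q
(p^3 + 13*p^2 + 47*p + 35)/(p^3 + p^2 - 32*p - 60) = (p^2 + 8*p + 7)/(p^2 - 4*p - 12)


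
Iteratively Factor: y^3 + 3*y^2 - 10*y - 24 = (y + 4)*(y^2 - y - 6) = (y + 2)*(y + 4)*(y - 3)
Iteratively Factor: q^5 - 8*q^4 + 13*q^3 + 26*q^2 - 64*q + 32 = (q - 1)*(q^4 - 7*q^3 + 6*q^2 + 32*q - 32) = (q - 1)^2*(q^3 - 6*q^2 + 32) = (q - 1)^2*(q + 2)*(q^2 - 8*q + 16) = (q - 4)*(q - 1)^2*(q + 2)*(q - 4)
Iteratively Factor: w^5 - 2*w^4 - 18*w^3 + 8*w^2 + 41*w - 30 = (w + 3)*(w^4 - 5*w^3 - 3*w^2 + 17*w - 10) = (w - 1)*(w + 3)*(w^3 - 4*w^2 - 7*w + 10) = (w - 5)*(w - 1)*(w + 3)*(w^2 + w - 2) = (w - 5)*(w - 1)*(w + 2)*(w + 3)*(w - 1)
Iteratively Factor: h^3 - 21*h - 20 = (h - 5)*(h^2 + 5*h + 4) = (h - 5)*(h + 4)*(h + 1)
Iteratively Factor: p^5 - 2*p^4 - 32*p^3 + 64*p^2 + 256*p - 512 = (p - 4)*(p^4 + 2*p^3 - 24*p^2 - 32*p + 128) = (p - 4)^2*(p^3 + 6*p^2 - 32) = (p - 4)^2*(p + 4)*(p^2 + 2*p - 8) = (p - 4)^2*(p - 2)*(p + 4)*(p + 4)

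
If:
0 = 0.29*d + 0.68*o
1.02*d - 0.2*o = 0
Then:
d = 0.00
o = 0.00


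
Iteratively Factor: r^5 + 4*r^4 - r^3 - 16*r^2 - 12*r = (r)*(r^4 + 4*r^3 - r^2 - 16*r - 12) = r*(r + 1)*(r^3 + 3*r^2 - 4*r - 12) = r*(r + 1)*(r + 2)*(r^2 + r - 6) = r*(r + 1)*(r + 2)*(r + 3)*(r - 2)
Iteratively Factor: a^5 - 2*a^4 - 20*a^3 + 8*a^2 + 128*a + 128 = (a + 2)*(a^4 - 4*a^3 - 12*a^2 + 32*a + 64) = (a - 4)*(a + 2)*(a^3 - 12*a - 16) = (a - 4)*(a + 2)^2*(a^2 - 2*a - 8) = (a - 4)*(a + 2)^3*(a - 4)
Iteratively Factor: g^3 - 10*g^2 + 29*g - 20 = (g - 4)*(g^2 - 6*g + 5) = (g - 4)*(g - 1)*(g - 5)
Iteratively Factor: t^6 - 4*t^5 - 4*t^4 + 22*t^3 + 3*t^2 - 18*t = (t - 3)*(t^5 - t^4 - 7*t^3 + t^2 + 6*t) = t*(t - 3)*(t^4 - t^3 - 7*t^2 + t + 6) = t*(t - 3)^2*(t^3 + 2*t^2 - t - 2) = t*(t - 3)^2*(t + 1)*(t^2 + t - 2) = t*(t - 3)^2*(t + 1)*(t + 2)*(t - 1)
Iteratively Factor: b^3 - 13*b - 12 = (b + 3)*(b^2 - 3*b - 4) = (b - 4)*(b + 3)*(b + 1)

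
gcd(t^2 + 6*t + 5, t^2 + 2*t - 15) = t + 5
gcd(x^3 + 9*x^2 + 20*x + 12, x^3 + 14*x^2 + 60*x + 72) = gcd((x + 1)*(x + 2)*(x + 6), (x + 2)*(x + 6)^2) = x^2 + 8*x + 12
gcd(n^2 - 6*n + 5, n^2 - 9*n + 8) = n - 1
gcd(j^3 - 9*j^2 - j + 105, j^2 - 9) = j + 3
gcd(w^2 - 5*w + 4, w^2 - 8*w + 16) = w - 4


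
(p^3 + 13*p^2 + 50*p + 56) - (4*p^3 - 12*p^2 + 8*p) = -3*p^3 + 25*p^2 + 42*p + 56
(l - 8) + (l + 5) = 2*l - 3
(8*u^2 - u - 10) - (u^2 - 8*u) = 7*u^2 + 7*u - 10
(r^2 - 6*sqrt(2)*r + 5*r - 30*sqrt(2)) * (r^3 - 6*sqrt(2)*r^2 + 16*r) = r^5 - 12*sqrt(2)*r^4 + 5*r^4 - 60*sqrt(2)*r^3 + 88*r^3 - 96*sqrt(2)*r^2 + 440*r^2 - 480*sqrt(2)*r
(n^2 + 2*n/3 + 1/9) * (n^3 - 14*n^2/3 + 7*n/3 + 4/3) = n^5 - 4*n^4 - 2*n^3/3 + 64*n^2/27 + 31*n/27 + 4/27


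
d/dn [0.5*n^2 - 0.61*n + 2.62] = 1.0*n - 0.61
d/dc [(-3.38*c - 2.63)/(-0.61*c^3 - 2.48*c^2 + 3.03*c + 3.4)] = (2.0618*c^3 + 8.3824*c^2 - 10.2414*c - (3.38*c + 2.63)*(1.83*c^2 + 4.96*c - 3.03) - 11.492)/(0.61*c^3 + 2.48*c^2 - 3.03*c - 3.4)^2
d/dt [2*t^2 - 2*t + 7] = 4*t - 2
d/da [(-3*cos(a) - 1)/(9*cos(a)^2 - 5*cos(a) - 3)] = (27*sin(a)^2 - 18*cos(a) - 31)*sin(a)/(-9*cos(a)^2 + 5*cos(a) + 3)^2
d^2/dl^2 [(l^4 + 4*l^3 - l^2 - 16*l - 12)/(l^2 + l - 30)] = 2*(l^6 + 3*l^5 - 87*l^4 - 131*l^3 + 4914*l^2 + 9324*l - 1752)/(l^6 + 3*l^5 - 87*l^4 - 179*l^3 + 2610*l^2 + 2700*l - 27000)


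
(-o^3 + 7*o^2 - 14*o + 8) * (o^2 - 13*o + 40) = -o^5 + 20*o^4 - 145*o^3 + 470*o^2 - 664*o + 320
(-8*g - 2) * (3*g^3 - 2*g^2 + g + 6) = -24*g^4 + 10*g^3 - 4*g^2 - 50*g - 12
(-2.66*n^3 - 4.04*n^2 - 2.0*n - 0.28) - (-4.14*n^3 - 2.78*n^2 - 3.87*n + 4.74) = 1.48*n^3 - 1.26*n^2 + 1.87*n - 5.02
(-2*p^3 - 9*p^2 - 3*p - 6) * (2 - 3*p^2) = 6*p^5 + 27*p^4 + 5*p^3 - 6*p - 12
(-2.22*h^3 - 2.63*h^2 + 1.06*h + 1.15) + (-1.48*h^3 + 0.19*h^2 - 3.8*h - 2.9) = -3.7*h^3 - 2.44*h^2 - 2.74*h - 1.75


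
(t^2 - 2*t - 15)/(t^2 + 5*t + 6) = (t - 5)/(t + 2)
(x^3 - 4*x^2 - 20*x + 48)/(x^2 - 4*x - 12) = (x^2 + 2*x - 8)/(x + 2)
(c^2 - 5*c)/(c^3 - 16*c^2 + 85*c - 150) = c/(c^2 - 11*c + 30)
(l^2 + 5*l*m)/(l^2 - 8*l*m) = (l + 5*m)/(l - 8*m)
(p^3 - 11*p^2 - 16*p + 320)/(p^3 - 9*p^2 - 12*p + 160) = (p^2 - 3*p - 40)/(p^2 - p - 20)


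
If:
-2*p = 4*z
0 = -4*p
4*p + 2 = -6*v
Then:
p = 0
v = -1/3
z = 0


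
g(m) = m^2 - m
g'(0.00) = -1.00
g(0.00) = 0.00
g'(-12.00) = -25.00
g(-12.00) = 156.00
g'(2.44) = 3.88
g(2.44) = 3.51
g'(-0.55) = -2.10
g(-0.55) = 0.85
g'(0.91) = 0.82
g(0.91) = -0.08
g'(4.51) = 8.02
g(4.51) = 15.83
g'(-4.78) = -10.56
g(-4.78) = 27.63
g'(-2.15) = -5.30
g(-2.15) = 6.77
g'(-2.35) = -5.70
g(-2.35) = 7.87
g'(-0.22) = -1.44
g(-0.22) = 0.27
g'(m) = 2*m - 1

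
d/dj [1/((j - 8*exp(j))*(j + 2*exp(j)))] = (-(j - 8*exp(j))*(2*exp(j) + 1) + (j + 2*exp(j))*(8*exp(j) - 1))/((j - 8*exp(j))^2*(j + 2*exp(j))^2)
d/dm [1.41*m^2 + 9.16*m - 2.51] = 2.82*m + 9.16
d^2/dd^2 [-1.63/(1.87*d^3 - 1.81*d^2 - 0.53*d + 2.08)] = ((18.2886*d - 5.9006)*(1.87*d^3 - 1.81*d^2 - 0.53*d + 2.08) - 1.63*(-11.22*d^2 + 7.24*d + 1.06)*(-5.61*d^2 + 3.62*d + 0.53))/(1.87*d^3 - 1.81*d^2 - 0.53*d + 2.08)^3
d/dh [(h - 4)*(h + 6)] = 2*h + 2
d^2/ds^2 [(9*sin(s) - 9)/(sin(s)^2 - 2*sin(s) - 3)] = 9*(-sin(s)^4 + 3*sin(s)^3 - 25*sin(s)^2 + 41*sin(s) - 26)/((sin(s) - 3)^3*(sin(s) + 1)^2)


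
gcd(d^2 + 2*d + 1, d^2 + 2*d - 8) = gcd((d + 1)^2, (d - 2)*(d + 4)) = 1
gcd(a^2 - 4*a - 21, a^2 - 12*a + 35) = a - 7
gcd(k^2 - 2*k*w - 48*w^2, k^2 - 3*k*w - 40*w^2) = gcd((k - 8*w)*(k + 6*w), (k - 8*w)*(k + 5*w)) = -k + 8*w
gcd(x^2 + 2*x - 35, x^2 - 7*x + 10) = x - 5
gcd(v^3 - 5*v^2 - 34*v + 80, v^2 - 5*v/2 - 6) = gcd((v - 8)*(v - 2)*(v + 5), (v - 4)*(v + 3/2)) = 1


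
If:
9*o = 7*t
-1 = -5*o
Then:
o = 1/5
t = 9/35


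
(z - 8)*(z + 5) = z^2 - 3*z - 40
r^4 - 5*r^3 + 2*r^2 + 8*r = r*(r - 4)*(r - 2)*(r + 1)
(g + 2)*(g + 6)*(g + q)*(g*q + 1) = g^4*q + g^3*q^2 + 8*g^3*q + g^3 + 8*g^2*q^2 + 13*g^2*q + 8*g^2 + 12*g*q^2 + 8*g*q + 12*g + 12*q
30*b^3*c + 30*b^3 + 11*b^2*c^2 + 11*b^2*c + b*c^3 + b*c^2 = (5*b + c)*(6*b + c)*(b*c + b)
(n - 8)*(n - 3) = n^2 - 11*n + 24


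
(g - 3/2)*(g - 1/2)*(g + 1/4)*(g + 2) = g^4 + g^3/4 - 13*g^2/4 + 11*g/16 + 3/8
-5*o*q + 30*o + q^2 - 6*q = (-5*o + q)*(q - 6)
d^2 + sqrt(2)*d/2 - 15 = (d - 5*sqrt(2)/2)*(d + 3*sqrt(2))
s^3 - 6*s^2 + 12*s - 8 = (s - 2)^3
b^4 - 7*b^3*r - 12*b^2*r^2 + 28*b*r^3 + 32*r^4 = (b - 8*r)*(b - 2*r)*(b + r)*(b + 2*r)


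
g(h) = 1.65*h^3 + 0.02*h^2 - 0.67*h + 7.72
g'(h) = 4.95*h^2 + 0.04*h - 0.67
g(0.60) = 7.68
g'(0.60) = 1.14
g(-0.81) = 7.40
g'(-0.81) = 2.55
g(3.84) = 98.87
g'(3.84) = 72.47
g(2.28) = 25.85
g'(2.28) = 25.15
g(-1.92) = -2.60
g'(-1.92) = 17.50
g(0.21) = 7.60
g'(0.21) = -0.44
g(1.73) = 15.16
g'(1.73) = 14.21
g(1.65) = 14.08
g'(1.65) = 12.87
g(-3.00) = -34.64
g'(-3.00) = 43.76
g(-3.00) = -34.64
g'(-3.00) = 43.76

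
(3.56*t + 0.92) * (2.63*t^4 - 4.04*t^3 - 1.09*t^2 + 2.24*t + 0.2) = 9.3628*t^5 - 11.9628*t^4 - 7.5972*t^3 + 6.9716*t^2 + 2.7728*t + 0.184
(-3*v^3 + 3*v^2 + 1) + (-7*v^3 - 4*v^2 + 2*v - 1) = -10*v^3 - v^2 + 2*v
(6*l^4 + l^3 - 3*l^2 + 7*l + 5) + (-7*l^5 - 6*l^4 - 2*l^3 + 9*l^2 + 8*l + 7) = -7*l^5 - l^3 + 6*l^2 + 15*l + 12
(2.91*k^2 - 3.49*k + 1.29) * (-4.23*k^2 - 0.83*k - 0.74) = -12.3093*k^4 + 12.3474*k^3 - 4.7134*k^2 + 1.5119*k - 0.9546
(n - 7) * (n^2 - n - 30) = n^3 - 8*n^2 - 23*n + 210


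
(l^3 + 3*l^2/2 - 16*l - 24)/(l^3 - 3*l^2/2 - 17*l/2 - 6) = (l + 4)/(l + 1)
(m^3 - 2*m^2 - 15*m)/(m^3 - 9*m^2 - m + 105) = m/(m - 7)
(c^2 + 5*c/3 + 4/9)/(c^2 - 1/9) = (3*c + 4)/(3*c - 1)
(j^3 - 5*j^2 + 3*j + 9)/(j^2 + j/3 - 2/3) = 3*(j^2 - 6*j + 9)/(3*j - 2)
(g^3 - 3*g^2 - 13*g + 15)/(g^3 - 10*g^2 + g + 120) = (g - 1)/(g - 8)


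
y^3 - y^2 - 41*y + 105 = (y - 5)*(y - 3)*(y + 7)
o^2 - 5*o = o*(o - 5)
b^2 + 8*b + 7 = (b + 1)*(b + 7)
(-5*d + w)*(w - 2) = -5*d*w + 10*d + w^2 - 2*w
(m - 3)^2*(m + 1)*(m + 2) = m^4 - 3*m^3 - 7*m^2 + 15*m + 18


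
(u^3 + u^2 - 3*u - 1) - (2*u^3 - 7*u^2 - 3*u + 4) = -u^3 + 8*u^2 - 5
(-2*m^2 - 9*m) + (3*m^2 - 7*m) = m^2 - 16*m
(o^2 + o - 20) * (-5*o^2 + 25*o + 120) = -5*o^4 + 20*o^3 + 245*o^2 - 380*o - 2400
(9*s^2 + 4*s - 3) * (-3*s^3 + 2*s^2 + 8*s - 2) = -27*s^5 + 6*s^4 + 89*s^3 + 8*s^2 - 32*s + 6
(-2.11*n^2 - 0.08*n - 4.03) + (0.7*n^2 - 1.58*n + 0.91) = -1.41*n^2 - 1.66*n - 3.12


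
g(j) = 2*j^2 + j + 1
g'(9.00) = 37.00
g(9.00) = 172.00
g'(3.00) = 13.00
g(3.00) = 22.00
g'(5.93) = 24.72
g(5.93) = 77.26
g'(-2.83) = -10.32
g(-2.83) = 14.19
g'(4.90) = 20.60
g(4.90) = 53.92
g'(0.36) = 2.44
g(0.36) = 1.62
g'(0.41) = 2.64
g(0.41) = 1.75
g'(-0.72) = -1.88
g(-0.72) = 1.32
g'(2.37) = 10.48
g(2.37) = 14.60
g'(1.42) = 6.68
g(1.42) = 6.45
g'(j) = 4*j + 1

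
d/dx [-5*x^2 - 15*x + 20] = -10*x - 15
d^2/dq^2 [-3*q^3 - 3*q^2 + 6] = -18*q - 6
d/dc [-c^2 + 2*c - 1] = 2 - 2*c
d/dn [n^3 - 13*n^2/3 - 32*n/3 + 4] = 3*n^2 - 26*n/3 - 32/3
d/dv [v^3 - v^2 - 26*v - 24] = 3*v^2 - 2*v - 26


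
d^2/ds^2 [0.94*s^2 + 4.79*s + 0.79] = 1.88000000000000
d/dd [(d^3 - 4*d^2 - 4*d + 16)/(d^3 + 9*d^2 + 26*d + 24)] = (13*d^2 + 8*d - 128)/(d^4 + 14*d^3 + 73*d^2 + 168*d + 144)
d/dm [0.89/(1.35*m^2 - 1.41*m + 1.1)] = (1.2549 - 2.403*m)/(1.35*m^2 - 1.41*m + 1.1)^2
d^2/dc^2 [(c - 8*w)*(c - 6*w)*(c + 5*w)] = 6*c - 18*w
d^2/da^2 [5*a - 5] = 0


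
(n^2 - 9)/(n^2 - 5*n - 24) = (n - 3)/(n - 8)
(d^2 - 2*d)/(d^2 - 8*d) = (d - 2)/(d - 8)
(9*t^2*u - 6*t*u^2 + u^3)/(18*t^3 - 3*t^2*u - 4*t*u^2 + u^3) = u/(2*t + u)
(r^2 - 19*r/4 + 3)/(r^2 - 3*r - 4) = (r - 3/4)/(r + 1)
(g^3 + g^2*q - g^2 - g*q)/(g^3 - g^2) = (g + q)/g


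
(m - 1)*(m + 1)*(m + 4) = m^3 + 4*m^2 - m - 4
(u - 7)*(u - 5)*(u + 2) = u^3 - 10*u^2 + 11*u + 70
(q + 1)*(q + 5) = q^2 + 6*q + 5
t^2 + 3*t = t*(t + 3)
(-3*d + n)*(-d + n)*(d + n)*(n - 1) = 3*d^3*n - 3*d^3 - d^2*n^2 + d^2*n - 3*d*n^3 + 3*d*n^2 + n^4 - n^3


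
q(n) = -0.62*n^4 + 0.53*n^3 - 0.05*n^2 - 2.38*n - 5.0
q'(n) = -2.48*n^3 + 1.59*n^2 - 0.1*n - 2.38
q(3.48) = -82.48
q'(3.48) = -87.99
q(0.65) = -6.53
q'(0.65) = -2.45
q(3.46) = -80.74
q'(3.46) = -86.42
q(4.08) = -151.35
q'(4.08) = -144.76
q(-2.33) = -24.70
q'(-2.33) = 37.86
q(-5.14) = -498.82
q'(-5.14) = 376.92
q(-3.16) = -76.52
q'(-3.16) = 92.07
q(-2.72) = -43.50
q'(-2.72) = 59.56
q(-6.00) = -910.52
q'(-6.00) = 591.14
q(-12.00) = -13755.80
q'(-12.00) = 4513.22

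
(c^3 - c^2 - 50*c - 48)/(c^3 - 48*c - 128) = (c^2 + 7*c + 6)/(c^2 + 8*c + 16)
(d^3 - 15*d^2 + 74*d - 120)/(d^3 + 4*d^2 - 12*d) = (d^3 - 15*d^2 + 74*d - 120)/(d*(d^2 + 4*d - 12))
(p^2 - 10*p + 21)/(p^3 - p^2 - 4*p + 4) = (p^2 - 10*p + 21)/(p^3 - p^2 - 4*p + 4)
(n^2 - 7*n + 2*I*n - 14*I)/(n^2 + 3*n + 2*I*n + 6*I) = (n - 7)/(n + 3)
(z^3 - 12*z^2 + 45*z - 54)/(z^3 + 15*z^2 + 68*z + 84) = (z^3 - 12*z^2 + 45*z - 54)/(z^3 + 15*z^2 + 68*z + 84)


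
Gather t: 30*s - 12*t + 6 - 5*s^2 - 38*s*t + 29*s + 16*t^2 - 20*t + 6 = -5*s^2 + 59*s + 16*t^2 + t*(-38*s - 32) + 12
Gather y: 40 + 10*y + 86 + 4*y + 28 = 14*y + 154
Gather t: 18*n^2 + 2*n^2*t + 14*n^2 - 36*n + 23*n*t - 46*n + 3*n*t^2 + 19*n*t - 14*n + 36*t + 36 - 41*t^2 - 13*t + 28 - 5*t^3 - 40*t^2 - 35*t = 32*n^2 - 96*n - 5*t^3 + t^2*(3*n - 81) + t*(2*n^2 + 42*n - 12) + 64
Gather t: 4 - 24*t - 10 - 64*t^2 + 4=-64*t^2 - 24*t - 2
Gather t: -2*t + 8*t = 6*t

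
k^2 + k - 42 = (k - 6)*(k + 7)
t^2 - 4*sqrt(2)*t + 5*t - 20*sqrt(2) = (t + 5)*(t - 4*sqrt(2))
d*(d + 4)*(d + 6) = d^3 + 10*d^2 + 24*d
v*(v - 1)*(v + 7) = v^3 + 6*v^2 - 7*v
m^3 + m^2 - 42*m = m*(m - 6)*(m + 7)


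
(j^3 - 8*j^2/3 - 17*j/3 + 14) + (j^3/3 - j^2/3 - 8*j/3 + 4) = 4*j^3/3 - 3*j^2 - 25*j/3 + 18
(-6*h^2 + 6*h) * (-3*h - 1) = 18*h^3 - 12*h^2 - 6*h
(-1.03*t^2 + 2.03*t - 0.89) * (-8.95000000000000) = 9.2185*t^2 - 18.1685*t + 7.9655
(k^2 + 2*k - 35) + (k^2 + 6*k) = 2*k^2 + 8*k - 35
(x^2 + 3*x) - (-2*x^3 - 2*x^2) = 2*x^3 + 3*x^2 + 3*x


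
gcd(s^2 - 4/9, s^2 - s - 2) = 1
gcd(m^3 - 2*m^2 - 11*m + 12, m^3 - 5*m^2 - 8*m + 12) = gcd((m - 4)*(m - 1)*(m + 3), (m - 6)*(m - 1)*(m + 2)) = m - 1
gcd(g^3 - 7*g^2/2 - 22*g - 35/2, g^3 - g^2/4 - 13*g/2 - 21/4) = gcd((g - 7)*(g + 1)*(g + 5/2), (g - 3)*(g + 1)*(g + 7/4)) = g + 1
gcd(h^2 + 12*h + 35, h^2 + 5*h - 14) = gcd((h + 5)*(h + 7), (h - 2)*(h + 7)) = h + 7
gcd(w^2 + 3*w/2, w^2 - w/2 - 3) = w + 3/2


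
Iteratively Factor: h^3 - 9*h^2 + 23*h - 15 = (h - 5)*(h^2 - 4*h + 3) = (h - 5)*(h - 1)*(h - 3)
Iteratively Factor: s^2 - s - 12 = (s - 4)*(s + 3)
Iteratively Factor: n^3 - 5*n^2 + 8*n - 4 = (n - 2)*(n^2 - 3*n + 2) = (n - 2)*(n - 1)*(n - 2)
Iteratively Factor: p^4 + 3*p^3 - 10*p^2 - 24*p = (p + 2)*(p^3 + p^2 - 12*p) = p*(p + 2)*(p^2 + p - 12) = p*(p + 2)*(p + 4)*(p - 3)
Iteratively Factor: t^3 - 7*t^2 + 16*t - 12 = (t - 2)*(t^2 - 5*t + 6) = (t - 3)*(t - 2)*(t - 2)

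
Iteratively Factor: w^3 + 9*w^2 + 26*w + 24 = (w + 2)*(w^2 + 7*w + 12) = (w + 2)*(w + 4)*(w + 3)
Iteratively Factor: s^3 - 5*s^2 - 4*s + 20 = (s - 5)*(s^2 - 4) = (s - 5)*(s - 2)*(s + 2)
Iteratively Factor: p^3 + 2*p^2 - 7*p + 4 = (p + 4)*(p^2 - 2*p + 1) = (p - 1)*(p + 4)*(p - 1)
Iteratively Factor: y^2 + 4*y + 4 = (y + 2)*(y + 2)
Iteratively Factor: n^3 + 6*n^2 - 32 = (n + 4)*(n^2 + 2*n - 8) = (n - 2)*(n + 4)*(n + 4)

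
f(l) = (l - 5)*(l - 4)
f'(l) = 2*l - 9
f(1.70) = 7.59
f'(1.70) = -5.60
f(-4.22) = 75.79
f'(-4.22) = -17.44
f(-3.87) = 69.81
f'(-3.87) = -16.74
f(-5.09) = 91.72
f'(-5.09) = -19.18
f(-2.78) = 52.75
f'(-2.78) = -14.56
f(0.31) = 17.31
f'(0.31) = -8.38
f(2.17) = 5.18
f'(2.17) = -4.66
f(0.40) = 16.56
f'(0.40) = -8.20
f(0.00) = 20.00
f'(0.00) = -9.00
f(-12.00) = 272.00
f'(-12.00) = -33.00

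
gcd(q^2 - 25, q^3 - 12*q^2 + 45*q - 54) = 1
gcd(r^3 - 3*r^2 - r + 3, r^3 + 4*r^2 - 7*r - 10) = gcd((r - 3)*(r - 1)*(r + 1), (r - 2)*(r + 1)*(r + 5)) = r + 1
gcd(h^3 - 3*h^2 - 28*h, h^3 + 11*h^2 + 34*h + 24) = h + 4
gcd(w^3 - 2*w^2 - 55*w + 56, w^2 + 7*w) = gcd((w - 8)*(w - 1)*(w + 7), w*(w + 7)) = w + 7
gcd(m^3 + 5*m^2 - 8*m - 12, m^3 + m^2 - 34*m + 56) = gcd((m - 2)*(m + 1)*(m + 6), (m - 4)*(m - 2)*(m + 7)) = m - 2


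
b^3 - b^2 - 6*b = b*(b - 3)*(b + 2)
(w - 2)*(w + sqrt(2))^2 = w^3 - 2*w^2 + 2*sqrt(2)*w^2 - 4*sqrt(2)*w + 2*w - 4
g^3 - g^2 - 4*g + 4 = (g - 2)*(g - 1)*(g + 2)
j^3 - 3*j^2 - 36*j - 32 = (j - 8)*(j + 1)*(j + 4)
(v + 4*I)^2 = v^2 + 8*I*v - 16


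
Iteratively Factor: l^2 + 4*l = (l)*(l + 4)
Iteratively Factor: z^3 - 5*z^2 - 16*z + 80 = (z - 4)*(z^2 - z - 20) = (z - 4)*(z + 4)*(z - 5)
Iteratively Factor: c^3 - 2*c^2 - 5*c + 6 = (c - 3)*(c^2 + c - 2) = (c - 3)*(c - 1)*(c + 2)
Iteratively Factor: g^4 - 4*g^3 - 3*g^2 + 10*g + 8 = (g + 1)*(g^3 - 5*g^2 + 2*g + 8) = (g - 4)*(g + 1)*(g^2 - g - 2) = (g - 4)*(g + 1)^2*(g - 2)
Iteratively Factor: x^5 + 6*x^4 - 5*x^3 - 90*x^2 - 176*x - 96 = (x + 2)*(x^4 + 4*x^3 - 13*x^2 - 64*x - 48) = (x - 4)*(x + 2)*(x^3 + 8*x^2 + 19*x + 12) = (x - 4)*(x + 2)*(x + 4)*(x^2 + 4*x + 3) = (x - 4)*(x + 1)*(x + 2)*(x + 4)*(x + 3)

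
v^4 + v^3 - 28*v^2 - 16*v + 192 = (v - 4)*(v - 3)*(v + 4)^2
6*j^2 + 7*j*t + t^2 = (j + t)*(6*j + t)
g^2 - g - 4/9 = (g - 4/3)*(g + 1/3)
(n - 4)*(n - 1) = n^2 - 5*n + 4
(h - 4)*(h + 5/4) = h^2 - 11*h/4 - 5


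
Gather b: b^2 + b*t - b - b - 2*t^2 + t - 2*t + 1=b^2 + b*(t - 2) - 2*t^2 - t + 1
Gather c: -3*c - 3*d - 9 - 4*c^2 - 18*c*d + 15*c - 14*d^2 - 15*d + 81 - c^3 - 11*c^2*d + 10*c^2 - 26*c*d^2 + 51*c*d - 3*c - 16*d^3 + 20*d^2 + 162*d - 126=-c^3 + c^2*(6 - 11*d) + c*(-26*d^2 + 33*d + 9) - 16*d^3 + 6*d^2 + 144*d - 54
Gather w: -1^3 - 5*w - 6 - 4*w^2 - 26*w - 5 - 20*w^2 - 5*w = -24*w^2 - 36*w - 12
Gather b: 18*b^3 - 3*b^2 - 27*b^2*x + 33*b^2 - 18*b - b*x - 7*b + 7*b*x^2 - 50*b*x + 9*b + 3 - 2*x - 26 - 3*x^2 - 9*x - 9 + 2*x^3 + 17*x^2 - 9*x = 18*b^3 + b^2*(30 - 27*x) + b*(7*x^2 - 51*x - 16) + 2*x^3 + 14*x^2 - 20*x - 32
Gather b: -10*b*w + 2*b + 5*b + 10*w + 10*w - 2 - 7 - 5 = b*(7 - 10*w) + 20*w - 14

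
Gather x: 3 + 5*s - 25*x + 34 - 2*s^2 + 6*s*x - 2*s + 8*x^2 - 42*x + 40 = -2*s^2 + 3*s + 8*x^2 + x*(6*s - 67) + 77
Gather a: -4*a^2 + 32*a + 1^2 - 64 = -4*a^2 + 32*a - 63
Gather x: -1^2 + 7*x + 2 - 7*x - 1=0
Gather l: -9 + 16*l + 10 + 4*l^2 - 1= 4*l^2 + 16*l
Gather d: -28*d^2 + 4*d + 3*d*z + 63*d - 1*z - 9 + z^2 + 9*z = -28*d^2 + d*(3*z + 67) + z^2 + 8*z - 9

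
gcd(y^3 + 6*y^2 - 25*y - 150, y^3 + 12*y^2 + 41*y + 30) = y^2 + 11*y + 30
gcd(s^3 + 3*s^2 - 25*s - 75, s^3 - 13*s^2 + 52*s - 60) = s - 5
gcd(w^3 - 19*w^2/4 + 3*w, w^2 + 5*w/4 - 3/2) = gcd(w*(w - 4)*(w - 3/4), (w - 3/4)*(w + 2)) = w - 3/4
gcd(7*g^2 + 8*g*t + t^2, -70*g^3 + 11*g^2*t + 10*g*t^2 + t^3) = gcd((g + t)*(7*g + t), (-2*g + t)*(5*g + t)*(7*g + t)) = 7*g + t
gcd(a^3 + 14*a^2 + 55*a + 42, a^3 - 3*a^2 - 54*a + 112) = a + 7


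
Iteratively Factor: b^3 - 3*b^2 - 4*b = (b - 4)*(b^2 + b) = (b - 4)*(b + 1)*(b)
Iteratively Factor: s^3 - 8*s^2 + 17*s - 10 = (s - 5)*(s^2 - 3*s + 2) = (s - 5)*(s - 2)*(s - 1)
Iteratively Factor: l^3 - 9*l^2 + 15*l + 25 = (l - 5)*(l^2 - 4*l - 5) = (l - 5)*(l + 1)*(l - 5)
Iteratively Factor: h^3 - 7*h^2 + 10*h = (h - 2)*(h^2 - 5*h) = h*(h - 2)*(h - 5)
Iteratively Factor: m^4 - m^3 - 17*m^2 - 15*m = (m + 1)*(m^3 - 2*m^2 - 15*m) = (m - 5)*(m + 1)*(m^2 + 3*m) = (m - 5)*(m + 1)*(m + 3)*(m)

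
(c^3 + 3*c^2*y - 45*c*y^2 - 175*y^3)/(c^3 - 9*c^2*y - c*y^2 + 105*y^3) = (-c^2 - 10*c*y - 25*y^2)/(-c^2 + 2*c*y + 15*y^2)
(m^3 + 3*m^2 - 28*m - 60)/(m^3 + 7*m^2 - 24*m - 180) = (m + 2)/(m + 6)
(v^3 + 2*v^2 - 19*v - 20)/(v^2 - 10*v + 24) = (v^2 + 6*v + 5)/(v - 6)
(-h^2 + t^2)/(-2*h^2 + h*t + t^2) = (h + t)/(2*h + t)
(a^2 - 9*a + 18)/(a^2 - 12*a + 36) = (a - 3)/(a - 6)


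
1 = 1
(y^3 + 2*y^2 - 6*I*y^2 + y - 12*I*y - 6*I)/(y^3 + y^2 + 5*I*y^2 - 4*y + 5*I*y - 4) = (y^2 + y*(1 - 6*I) - 6*I)/(y^2 + 5*I*y - 4)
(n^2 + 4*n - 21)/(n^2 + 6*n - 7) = (n - 3)/(n - 1)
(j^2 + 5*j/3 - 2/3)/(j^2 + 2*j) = (j - 1/3)/j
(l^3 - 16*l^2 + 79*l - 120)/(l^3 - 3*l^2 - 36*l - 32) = (l^2 - 8*l + 15)/(l^2 + 5*l + 4)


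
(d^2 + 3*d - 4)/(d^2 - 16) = (d - 1)/(d - 4)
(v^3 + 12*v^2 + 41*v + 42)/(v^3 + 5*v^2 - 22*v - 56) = (v + 3)/(v - 4)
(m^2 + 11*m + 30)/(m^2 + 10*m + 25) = (m + 6)/(m + 5)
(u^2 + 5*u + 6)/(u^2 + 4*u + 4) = (u + 3)/(u + 2)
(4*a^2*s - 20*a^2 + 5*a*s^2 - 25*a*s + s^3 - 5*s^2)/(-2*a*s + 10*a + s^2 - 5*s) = (4*a^2 + 5*a*s + s^2)/(-2*a + s)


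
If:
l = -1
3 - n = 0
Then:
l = -1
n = 3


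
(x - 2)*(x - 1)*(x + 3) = x^3 - 7*x + 6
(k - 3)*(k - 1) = k^2 - 4*k + 3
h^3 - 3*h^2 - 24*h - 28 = (h - 7)*(h + 2)^2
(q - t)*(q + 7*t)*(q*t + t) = q^3*t + 6*q^2*t^2 + q^2*t - 7*q*t^3 + 6*q*t^2 - 7*t^3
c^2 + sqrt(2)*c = c*(c + sqrt(2))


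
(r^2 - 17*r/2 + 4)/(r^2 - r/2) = (r - 8)/r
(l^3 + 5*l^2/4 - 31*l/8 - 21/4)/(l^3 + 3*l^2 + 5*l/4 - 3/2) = (4*l^2 - l - 14)/(2*(2*l^2 + 3*l - 2))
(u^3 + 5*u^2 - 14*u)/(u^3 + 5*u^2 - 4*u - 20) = u*(u + 7)/(u^2 + 7*u + 10)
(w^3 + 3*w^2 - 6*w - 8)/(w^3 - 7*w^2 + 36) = (w^3 + 3*w^2 - 6*w - 8)/(w^3 - 7*w^2 + 36)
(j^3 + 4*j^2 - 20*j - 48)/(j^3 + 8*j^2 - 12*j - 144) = (j + 2)/(j + 6)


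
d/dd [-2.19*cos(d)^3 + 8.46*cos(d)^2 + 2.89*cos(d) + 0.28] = (6.57*cos(d)^2 - 16.92*cos(d) - 2.89)*sin(d)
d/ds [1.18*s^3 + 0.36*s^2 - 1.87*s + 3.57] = 3.54*s^2 + 0.72*s - 1.87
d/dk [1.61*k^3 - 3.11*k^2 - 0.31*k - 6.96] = 4.83*k^2 - 6.22*k - 0.31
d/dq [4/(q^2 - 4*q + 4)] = 8*(2 - q)/(q^2 - 4*q + 4)^2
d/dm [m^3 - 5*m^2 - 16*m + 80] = 3*m^2 - 10*m - 16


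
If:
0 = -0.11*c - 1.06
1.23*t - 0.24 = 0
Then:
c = -9.64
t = 0.20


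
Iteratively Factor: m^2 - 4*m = (m)*(m - 4)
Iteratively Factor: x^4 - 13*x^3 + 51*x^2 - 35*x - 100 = (x - 5)*(x^3 - 8*x^2 + 11*x + 20) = (x - 5)^2*(x^2 - 3*x - 4) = (x - 5)^2*(x + 1)*(x - 4)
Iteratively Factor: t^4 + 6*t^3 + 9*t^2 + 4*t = (t + 4)*(t^3 + 2*t^2 + t) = (t + 1)*(t + 4)*(t^2 + t) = t*(t + 1)*(t + 4)*(t + 1)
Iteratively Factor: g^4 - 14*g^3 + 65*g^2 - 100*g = (g - 5)*(g^3 - 9*g^2 + 20*g) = (g - 5)*(g - 4)*(g^2 - 5*g) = (g - 5)^2*(g - 4)*(g)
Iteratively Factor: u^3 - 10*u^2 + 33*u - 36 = (u - 4)*(u^2 - 6*u + 9) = (u - 4)*(u - 3)*(u - 3)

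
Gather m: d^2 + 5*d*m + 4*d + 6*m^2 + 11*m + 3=d^2 + 4*d + 6*m^2 + m*(5*d + 11) + 3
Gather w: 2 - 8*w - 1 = 1 - 8*w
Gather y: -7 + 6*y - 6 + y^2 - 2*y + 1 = y^2 + 4*y - 12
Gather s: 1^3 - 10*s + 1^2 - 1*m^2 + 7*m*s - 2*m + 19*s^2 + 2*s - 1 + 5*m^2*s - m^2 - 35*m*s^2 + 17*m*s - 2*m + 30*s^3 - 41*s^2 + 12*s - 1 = -2*m^2 - 4*m + 30*s^3 + s^2*(-35*m - 22) + s*(5*m^2 + 24*m + 4)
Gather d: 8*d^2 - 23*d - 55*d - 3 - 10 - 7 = 8*d^2 - 78*d - 20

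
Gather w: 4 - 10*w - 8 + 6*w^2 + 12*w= 6*w^2 + 2*w - 4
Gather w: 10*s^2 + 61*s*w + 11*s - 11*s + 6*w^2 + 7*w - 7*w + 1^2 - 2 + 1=10*s^2 + 61*s*w + 6*w^2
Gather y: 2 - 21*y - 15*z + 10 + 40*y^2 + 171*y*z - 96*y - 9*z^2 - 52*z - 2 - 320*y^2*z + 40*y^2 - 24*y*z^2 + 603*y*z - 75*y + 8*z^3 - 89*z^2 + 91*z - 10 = y^2*(80 - 320*z) + y*(-24*z^2 + 774*z - 192) + 8*z^3 - 98*z^2 + 24*z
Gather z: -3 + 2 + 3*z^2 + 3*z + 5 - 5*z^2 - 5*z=-2*z^2 - 2*z + 4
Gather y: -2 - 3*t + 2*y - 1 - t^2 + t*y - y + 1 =-t^2 - 3*t + y*(t + 1) - 2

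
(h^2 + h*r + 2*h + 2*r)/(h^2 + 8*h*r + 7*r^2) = (h + 2)/(h + 7*r)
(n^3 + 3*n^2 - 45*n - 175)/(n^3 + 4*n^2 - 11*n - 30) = (n^2 - 2*n - 35)/(n^2 - n - 6)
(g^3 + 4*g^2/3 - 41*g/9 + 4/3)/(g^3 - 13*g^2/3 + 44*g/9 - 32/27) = 3*(g + 3)/(3*g - 8)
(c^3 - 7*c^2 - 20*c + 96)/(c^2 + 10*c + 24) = (c^2 - 11*c + 24)/(c + 6)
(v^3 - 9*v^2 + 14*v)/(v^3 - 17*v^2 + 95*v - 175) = v*(v - 2)/(v^2 - 10*v + 25)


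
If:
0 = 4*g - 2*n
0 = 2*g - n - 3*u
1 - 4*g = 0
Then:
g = 1/4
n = 1/2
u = 0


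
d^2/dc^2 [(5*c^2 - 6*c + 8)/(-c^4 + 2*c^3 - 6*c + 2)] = 2*(-15*c^8 + 66*c^7 - 196*c^6 + 492*c^5 - 600*c^4 + 236*c^3 + 48*c^2 + 96*c - 236)/(c^12 - 6*c^11 + 12*c^10 + 10*c^9 - 78*c^8 + 96*c^7 + 84*c^6 - 288*c^5 + 156*c^4 + 192*c^3 - 216*c^2 + 72*c - 8)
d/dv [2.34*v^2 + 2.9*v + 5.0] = 4.68*v + 2.9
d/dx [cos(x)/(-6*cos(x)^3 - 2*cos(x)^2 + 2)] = -(9*cos(x) + cos(2*x) + 3*cos(3*x) + 3)*sin(x)/(4*(3*cos(x)^3 + cos(x)^2 - 1)^2)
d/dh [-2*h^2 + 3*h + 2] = 3 - 4*h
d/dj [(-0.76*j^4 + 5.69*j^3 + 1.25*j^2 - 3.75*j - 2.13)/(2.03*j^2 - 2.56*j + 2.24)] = (-3.0856*j^5 + 17.3875*j^4 - 35.9424*j^3 + 42.6493*j^2 + 14.2478*j - 13.8528)/(4.1209*j^4 - 10.3936*j^3 + 15.648*j^2 - 11.4688*j + 5.0176)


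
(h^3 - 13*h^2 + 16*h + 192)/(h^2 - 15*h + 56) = (h^2 - 5*h - 24)/(h - 7)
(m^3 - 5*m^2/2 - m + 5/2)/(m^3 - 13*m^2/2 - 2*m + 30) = (m^2 - 1)/(m^2 - 4*m - 12)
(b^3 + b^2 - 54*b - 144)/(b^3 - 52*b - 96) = (b + 3)/(b + 2)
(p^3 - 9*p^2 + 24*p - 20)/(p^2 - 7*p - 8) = (-p^3 + 9*p^2 - 24*p + 20)/(-p^2 + 7*p + 8)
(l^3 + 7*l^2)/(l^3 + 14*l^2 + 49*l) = l/(l + 7)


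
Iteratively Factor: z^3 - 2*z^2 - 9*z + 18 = (z + 3)*(z^2 - 5*z + 6) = (z - 2)*(z + 3)*(z - 3)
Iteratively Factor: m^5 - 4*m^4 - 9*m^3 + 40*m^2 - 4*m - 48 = (m - 2)*(m^4 - 2*m^3 - 13*m^2 + 14*m + 24) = (m - 2)*(m + 3)*(m^3 - 5*m^2 + 2*m + 8) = (m - 2)^2*(m + 3)*(m^2 - 3*m - 4) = (m - 2)^2*(m + 1)*(m + 3)*(m - 4)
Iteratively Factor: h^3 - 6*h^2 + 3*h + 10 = (h - 2)*(h^2 - 4*h - 5) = (h - 5)*(h - 2)*(h + 1)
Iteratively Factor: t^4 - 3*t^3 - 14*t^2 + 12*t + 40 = (t + 2)*(t^3 - 5*t^2 - 4*t + 20) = (t - 2)*(t + 2)*(t^2 - 3*t - 10) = (t - 2)*(t + 2)^2*(t - 5)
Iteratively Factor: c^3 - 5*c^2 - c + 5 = (c + 1)*(c^2 - 6*c + 5) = (c - 5)*(c + 1)*(c - 1)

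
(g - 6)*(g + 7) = g^2 + g - 42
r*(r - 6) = r^2 - 6*r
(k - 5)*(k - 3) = k^2 - 8*k + 15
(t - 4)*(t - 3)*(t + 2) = t^3 - 5*t^2 - 2*t + 24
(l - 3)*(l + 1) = l^2 - 2*l - 3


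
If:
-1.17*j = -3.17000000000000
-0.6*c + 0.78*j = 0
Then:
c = 3.52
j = 2.71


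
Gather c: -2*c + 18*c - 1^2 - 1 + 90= 16*c + 88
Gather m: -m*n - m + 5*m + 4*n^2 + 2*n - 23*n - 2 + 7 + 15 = m*(4 - n) + 4*n^2 - 21*n + 20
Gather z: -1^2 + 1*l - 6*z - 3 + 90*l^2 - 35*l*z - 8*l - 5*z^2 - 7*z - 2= 90*l^2 - 7*l - 5*z^2 + z*(-35*l - 13) - 6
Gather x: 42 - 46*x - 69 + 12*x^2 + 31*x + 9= 12*x^2 - 15*x - 18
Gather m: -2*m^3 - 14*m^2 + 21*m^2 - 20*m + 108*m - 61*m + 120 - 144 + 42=-2*m^3 + 7*m^2 + 27*m + 18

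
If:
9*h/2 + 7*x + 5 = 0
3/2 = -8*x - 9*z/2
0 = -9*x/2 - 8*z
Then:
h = -154/225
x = -48/175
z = 27/175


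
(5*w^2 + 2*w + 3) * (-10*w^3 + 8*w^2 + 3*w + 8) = -50*w^5 + 20*w^4 + w^3 + 70*w^2 + 25*w + 24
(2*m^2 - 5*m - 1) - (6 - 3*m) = 2*m^2 - 2*m - 7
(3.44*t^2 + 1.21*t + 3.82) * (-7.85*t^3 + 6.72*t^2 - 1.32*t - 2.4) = -27.004*t^5 + 13.6183*t^4 - 26.3966*t^3 + 15.8172*t^2 - 7.9464*t - 9.168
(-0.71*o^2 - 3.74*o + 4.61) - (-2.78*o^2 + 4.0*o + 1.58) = 2.07*o^2 - 7.74*o + 3.03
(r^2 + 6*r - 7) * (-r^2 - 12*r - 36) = -r^4 - 18*r^3 - 101*r^2 - 132*r + 252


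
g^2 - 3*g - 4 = (g - 4)*(g + 1)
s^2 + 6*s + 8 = (s + 2)*(s + 4)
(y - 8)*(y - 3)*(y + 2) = y^3 - 9*y^2 + 2*y + 48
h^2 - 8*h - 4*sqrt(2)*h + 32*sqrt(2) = (h - 8)*(h - 4*sqrt(2))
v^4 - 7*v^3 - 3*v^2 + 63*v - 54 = (v - 6)*(v - 3)*(v - 1)*(v + 3)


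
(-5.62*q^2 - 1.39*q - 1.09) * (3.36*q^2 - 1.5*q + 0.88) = -18.8832*q^4 + 3.7596*q^3 - 6.523*q^2 + 0.4118*q - 0.9592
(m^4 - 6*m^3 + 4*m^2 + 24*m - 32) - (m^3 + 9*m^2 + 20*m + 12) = m^4 - 7*m^3 - 5*m^2 + 4*m - 44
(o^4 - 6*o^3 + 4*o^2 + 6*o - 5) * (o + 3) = o^5 - 3*o^4 - 14*o^3 + 18*o^2 + 13*o - 15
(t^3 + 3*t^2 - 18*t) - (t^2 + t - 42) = t^3 + 2*t^2 - 19*t + 42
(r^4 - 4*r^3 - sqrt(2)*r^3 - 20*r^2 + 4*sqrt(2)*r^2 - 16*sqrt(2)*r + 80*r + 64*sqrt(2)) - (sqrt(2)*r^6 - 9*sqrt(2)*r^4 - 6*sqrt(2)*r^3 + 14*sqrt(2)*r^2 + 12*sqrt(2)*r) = -sqrt(2)*r^6 + r^4 + 9*sqrt(2)*r^4 - 4*r^3 + 5*sqrt(2)*r^3 - 20*r^2 - 10*sqrt(2)*r^2 - 28*sqrt(2)*r + 80*r + 64*sqrt(2)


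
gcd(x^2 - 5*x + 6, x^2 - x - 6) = x - 3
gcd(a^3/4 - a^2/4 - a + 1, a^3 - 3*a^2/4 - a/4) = a - 1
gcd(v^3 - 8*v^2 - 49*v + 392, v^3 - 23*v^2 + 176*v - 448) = v^2 - 15*v + 56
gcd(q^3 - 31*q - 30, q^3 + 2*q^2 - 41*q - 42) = q^2 - 5*q - 6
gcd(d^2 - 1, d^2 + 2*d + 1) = d + 1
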